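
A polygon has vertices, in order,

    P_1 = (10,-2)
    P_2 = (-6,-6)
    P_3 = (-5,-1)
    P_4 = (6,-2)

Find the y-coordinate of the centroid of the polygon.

-83/27

Apply the shoelace formula. First the cross-terms c_i = x_i·y_{i+1} − x_{i+1}·y_i:
  -72, -24, 16, 8  ⇒  2A = -72, A = -36.
Then Σ (y_i + y_{i+1})·c_i = 664, so ȳ = 664 / (6·(-36)) = -83/27.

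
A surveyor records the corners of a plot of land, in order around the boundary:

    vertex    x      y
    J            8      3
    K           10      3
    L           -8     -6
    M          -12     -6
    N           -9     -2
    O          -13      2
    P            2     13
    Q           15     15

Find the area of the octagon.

276.5

Apply the surveyor's formula: 2A = Σ (x_i·y_{i+1} − x_{i+1}·y_i), indices taken mod 8.
Cross-terms: -6, -36, -24, -30, -44, -173, -165, -75  ⇒  Σ = -553
Area = |Σ|/2 = 276.5.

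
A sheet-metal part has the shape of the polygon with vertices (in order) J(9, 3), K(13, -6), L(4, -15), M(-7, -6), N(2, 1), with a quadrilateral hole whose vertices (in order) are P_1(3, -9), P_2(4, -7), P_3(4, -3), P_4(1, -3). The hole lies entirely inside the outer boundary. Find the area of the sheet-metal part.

Outer boundary:
Σ = (-93) + (-171) + (-129) + (5) + (-3) = -391
Area = |Σ|/2 = 195.5.
Hole:
Σ = (15) + (16) + (-9) + (0) = 22
Area = |Σ|/2 = 11.
Net area = 195.5 − 11 = 184.5.

184.5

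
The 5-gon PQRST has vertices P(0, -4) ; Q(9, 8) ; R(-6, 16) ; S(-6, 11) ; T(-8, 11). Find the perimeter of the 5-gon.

|PQ| = √((9)² + (12)²) = √225 = 15
|QR| = √((-15)² + (8)²) = √289 = 17
|RS| = √((0)² + (-5)²) = √25 = 5
|ST| = √((-2)² + (0)²) = √4 = 2
|TP| = √((8)² + (-15)²) = √289 = 17
Perimeter = 15 + 17 + 5 + 2 + 17 = 56.

56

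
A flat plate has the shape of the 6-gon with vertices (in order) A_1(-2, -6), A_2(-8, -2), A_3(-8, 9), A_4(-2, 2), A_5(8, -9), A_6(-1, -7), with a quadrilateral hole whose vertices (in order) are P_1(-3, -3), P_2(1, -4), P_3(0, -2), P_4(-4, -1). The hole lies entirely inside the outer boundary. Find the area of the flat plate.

Outer boundary:
Apply the surveyor's formula: 2A = Σ (x_i·y_{i+1} − x_{i+1}·y_i), indices taken mod 6.
Σ = (-44) + (-88) + (2) + (2) + (-65) + (-8) = -201
Area = |Σ|/2 = 100.5.
Hole:
Apply the shoelace formula: 2A = Σ (x_i·y_{i+1} − x_{i+1}·y_i), indices taken mod 4.
P_1→P_2: (-3)(-4) − (1)(-3) = 15
P_2→P_3: (1)(-2) − (0)(-4) = -2
P_3→P_4: (0)(-1) − (-4)(-2) = -8
P_4→P_1: (-4)(-3) − (-3)(-1) = 9
Σ = 14
Area = |Σ|/2 = 7.
Net area = 100.5 − 7 = 93.5.

93.5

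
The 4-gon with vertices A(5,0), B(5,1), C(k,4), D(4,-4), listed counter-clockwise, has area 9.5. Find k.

Write out the shoelace sum; only the two edges meeting at C involve k:
2·Area = [(5·4 − k·1) + (k·(-4) − 4·4)] + 25
       = -5·k + 29 = 19
⇒ k = 2.

2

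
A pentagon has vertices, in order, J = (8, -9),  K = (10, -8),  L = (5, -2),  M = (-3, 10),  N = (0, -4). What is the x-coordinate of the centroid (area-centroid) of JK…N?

Apply the shoelace formula. First the cross-terms c_i = x_i·y_{i+1} − x_{i+1}·y_i:
  26, 20, 44, 12, 32  ⇒  2A = 134, A = 67.
Then Σ (x_i + x_{i+1})·c_i = 1076, so x̄ = 1076 / (6·67) = 538/201.

538/201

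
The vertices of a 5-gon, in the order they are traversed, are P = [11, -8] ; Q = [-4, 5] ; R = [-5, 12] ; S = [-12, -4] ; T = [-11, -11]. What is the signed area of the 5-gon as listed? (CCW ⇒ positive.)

230.5

Σ = (23) + (-23) + (164) + (88) + (209) = 461
Signed area = Σ/2 = 230.5 (positive ⇒ counter-clockwise traversal).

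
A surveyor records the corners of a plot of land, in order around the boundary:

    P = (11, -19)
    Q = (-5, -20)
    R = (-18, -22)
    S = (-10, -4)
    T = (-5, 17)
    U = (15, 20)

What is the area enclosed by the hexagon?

881.5

Apply Gauss's area formula: 2A = Σ (x_i·y_{i+1} − x_{i+1}·y_i), indices taken mod 6.
Cross-terms: -315, -250, -148, -190, -355, -505  ⇒  Σ = -1763
Area = |Σ|/2 = 881.5.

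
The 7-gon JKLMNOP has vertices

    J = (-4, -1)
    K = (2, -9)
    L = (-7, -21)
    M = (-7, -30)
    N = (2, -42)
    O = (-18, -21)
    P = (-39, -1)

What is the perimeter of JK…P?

142

|JK| = √((6)² + (-8)²) = √100 = 10
|KL| = √((-9)² + (-12)²) = √225 = 15
|LM| = √((0)² + (-9)²) = √81 = 9
|MN| = √((9)² + (-12)²) = √225 = 15
|NO| = √((-20)² + (21)²) = √841 = 29
|OP| = √((-21)² + (20)²) = √841 = 29
|PJ| = √((35)² + (0)²) = √1225 = 35
Perimeter = 10 + 15 + 9 + 15 + 29 + 29 + 35 = 142.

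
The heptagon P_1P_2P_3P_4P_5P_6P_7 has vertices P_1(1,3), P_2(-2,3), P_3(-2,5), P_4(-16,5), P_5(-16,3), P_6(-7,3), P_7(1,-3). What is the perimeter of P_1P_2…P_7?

46

|P_1P_2| = √((-3)² + (0)²) = √9 = 3
|P_2P_3| = √((0)² + (2)²) = √4 = 2
|P_3P_4| = √((-14)² + (0)²) = √196 = 14
|P_4P_5| = √((0)² + (-2)²) = √4 = 2
|P_5P_6| = √((9)² + (0)²) = √81 = 9
|P_6P_7| = √((8)² + (-6)²) = √100 = 10
|P_7P_1| = √((0)² + (6)²) = √36 = 6
Perimeter = 3 + 2 + 14 + 2 + 9 + 10 + 6 = 46.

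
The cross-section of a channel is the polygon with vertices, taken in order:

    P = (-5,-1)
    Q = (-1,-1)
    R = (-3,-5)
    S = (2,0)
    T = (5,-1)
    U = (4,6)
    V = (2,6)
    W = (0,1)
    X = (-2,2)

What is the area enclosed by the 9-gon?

Cross-terms: 4, 2, 10, -2, 34, 12, 2, 2, 12  ⇒  Σ = 76
Area = |Σ|/2 = 38.

38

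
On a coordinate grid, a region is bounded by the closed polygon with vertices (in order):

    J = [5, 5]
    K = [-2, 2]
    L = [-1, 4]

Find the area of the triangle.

5.5

Apply the shoelace formula: 2A = Σ (x_i·y_{i+1} − x_{i+1}·y_i), indices taken mod 3.
Σ = (20) + (-6) + (-25) = -11
Area = |Σ|/2 = 5.5.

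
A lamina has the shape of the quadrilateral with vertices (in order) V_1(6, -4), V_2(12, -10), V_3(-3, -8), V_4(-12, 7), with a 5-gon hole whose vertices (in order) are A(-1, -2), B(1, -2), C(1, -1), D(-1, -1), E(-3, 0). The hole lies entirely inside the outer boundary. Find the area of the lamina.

Outer boundary:
V_1→V_2: (6)(-10) − (12)(-4) = -12
V_2→V_3: (12)(-8) − (-3)(-10) = -126
V_3→V_4: (-3)(7) − (-12)(-8) = -117
V_4→V_1: (-12)(-4) − (6)(7) = 6
Σ = -249
Area = |Σ|/2 = 124.5.
Hole:
Apply the surveyor's formula: 2A = Σ (x_i·y_{i+1} − x_{i+1}·y_i), indices taken mod 5.
Σ = (4) + (1) + (-2) + (-3) + (6) = 6
Area = |Σ|/2 = 3.
Net area = 124.5 − 3 = 121.5.

121.5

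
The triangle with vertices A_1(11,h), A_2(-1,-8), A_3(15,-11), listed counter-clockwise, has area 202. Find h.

15

Write out the shoelace sum; only the two edges meeting at A_1 involve h:
2·Area = [(15·h − 11·(-11)) + (11·(-8) − (-1)·h)] + 131
       = 16·h + 164 = 404
⇒ h = 15.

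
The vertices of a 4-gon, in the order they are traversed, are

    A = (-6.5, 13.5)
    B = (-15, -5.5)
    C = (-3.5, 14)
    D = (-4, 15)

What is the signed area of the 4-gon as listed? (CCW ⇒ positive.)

Σ = (238.25) + (-229.25) + (3.5) + (43.5) = 56
Signed area = Σ/2 = 28 (positive ⇒ counter-clockwise traversal).

28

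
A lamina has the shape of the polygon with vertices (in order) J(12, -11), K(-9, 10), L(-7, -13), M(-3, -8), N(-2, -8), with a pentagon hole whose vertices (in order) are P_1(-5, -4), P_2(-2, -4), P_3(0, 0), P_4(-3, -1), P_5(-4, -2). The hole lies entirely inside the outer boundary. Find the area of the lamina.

165.5

Outer boundary:
Cross-terms: 21, 187, 17, 8, 118  ⇒  Σ = 351
Area = |Σ|/2 = 175.5.
Hole:
Σ = (12) + (0) + (0) + (2) + (6) = 20
Area = |Σ|/2 = 10.
Net area = 175.5 − 10 = 165.5.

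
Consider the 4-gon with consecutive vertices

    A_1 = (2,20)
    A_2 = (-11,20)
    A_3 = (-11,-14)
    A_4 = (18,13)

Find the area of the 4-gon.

Apply the shoelace formula: 2A = Σ (x_i·y_{i+1} − x_{i+1}·y_i), indices taken mod 4.
Cross-terms: 260, 374, 109, 334  ⇒  Σ = 1077
Area = |Σ|/2 = 538.5.

538.5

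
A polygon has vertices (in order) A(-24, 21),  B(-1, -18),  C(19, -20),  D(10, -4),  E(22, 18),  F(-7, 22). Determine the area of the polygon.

1099

Apply the shoelace formula: 2A = Σ (x_i·y_{i+1} − x_{i+1}·y_i), indices taken mod 6.
Σ = (453) + (362) + (124) + (268) + (610) + (381) = 2198
Area = |Σ|/2 = 1099.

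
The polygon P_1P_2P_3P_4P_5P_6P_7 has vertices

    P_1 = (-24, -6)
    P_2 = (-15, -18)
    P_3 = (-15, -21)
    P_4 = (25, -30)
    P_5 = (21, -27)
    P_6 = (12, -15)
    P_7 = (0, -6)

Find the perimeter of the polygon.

|P_1P_2| = √((9)² + (-12)²) = √225 = 15
|P_2P_3| = √((0)² + (-3)²) = √9 = 3
|P_3P_4| = √((40)² + (-9)²) = √1681 = 41
|P_4P_5| = √((-4)² + (3)²) = √25 = 5
|P_5P_6| = √((-9)² + (12)²) = √225 = 15
|P_6P_7| = √((-12)² + (9)²) = √225 = 15
|P_7P_1| = √((-24)² + (0)²) = √576 = 24
Perimeter = 15 + 3 + 41 + 5 + 15 + 15 + 24 = 118.

118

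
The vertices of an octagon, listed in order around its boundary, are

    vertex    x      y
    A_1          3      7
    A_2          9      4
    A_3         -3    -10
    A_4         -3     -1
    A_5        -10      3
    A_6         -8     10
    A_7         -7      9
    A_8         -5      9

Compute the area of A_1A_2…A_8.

Apply the shoelace (surveyor's) formula: 2A = Σ (x_i·y_{i+1} − x_{i+1}·y_i), indices taken mod 8.
A_1→A_2: (3)(4) − (9)(7) = -51
A_2→A_3: (9)(-10) − (-3)(4) = -78
A_3→A_4: (-3)(-1) − (-3)(-10) = -27
A_4→A_5: (-3)(3) − (-10)(-1) = -19
A_5→A_6: (-10)(10) − (-8)(3) = -76
A_6→A_7: (-8)(9) − (-7)(10) = -2
A_7→A_8: (-7)(9) − (-5)(9) = -18
A_8→A_1: (-5)(7) − (3)(9) = -62
Σ = -333
Area = |Σ|/2 = 166.5.

166.5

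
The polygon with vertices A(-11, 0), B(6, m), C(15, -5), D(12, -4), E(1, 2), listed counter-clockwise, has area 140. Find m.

The doubled signed area Σ (x_i y_{i+1} − x_{i+1} y_i) is linear in m.
With m=0 it equals 20; the coefficient of m is -26 (from the two edges through B).
So -26·m + 20 = 2·140 = 280 ⇒ m = -10.

-10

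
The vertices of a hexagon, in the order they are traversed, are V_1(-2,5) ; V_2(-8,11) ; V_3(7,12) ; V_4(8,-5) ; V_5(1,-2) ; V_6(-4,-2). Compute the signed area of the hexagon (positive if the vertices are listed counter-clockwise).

-165.5

Apply the shoelace formula: 2A = Σ (x_i·y_{i+1} − x_{i+1}·y_i), indices taken mod 6.
Cross-terms: 18, -173, -131, -11, -10, -24  ⇒  Σ = -331
Signed area = Σ/2 = -165.5 (negative ⇒ clockwise traversal).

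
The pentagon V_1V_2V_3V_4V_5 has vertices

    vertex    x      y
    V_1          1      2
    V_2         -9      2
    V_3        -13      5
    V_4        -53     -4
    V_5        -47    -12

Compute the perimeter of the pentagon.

116

|V_1V_2| = √((-10)² + (0)²) = √100 = 10
|V_2V_3| = √((-4)² + (3)²) = √25 = 5
|V_3V_4| = √((-40)² + (-9)²) = √1681 = 41
|V_4V_5| = √((6)² + (-8)²) = √100 = 10
|V_5V_1| = √((48)² + (14)²) = √2500 = 50
Perimeter = 10 + 5 + 41 + 10 + 50 = 116.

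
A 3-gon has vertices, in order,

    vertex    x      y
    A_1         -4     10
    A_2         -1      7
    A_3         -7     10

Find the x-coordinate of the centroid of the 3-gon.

Apply the shoelace (surveyor's) formula. First the cross-terms c_i = x_i·y_{i+1} − x_{i+1}·y_i:
  -18, 39, -30  ⇒  2A = -9, A = -4.5.
Then Σ (x_i + x_{i+1})·c_i = 108, so x̄ = 108 / (6·(-4.5)) = -4.

-4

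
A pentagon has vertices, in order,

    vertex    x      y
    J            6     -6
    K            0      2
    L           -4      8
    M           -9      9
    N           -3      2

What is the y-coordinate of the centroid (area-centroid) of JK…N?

719/213

Apply the shoelace (surveyor's) formula. First the cross-terms c_i = x_i·y_{i+1} − x_{i+1}·y_i:
  12, 8, 36, 9, 6  ⇒  2A = 71, A = 35.5.
Then Σ (y_i + y_{i+1})·c_i = 719, so ȳ = 719 / (6·35.5) = 719/213.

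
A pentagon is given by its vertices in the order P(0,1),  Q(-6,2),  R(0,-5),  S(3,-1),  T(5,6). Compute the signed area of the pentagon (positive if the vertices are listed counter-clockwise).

Apply Gauss's area formula: 2A = Σ (x_i·y_{i+1} − x_{i+1}·y_i), indices taken mod 5.
Σ = (6) + (30) + (15) + (23) + (5) = 79
Signed area = Σ/2 = 39.5 (positive ⇒ counter-clockwise traversal).

39.5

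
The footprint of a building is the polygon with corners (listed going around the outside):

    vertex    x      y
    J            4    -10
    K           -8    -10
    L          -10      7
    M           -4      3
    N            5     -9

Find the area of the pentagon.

135.5

Apply the shoelace (surveyor's) formula: 2A = Σ (x_i·y_{i+1} − x_{i+1}·y_i), indices taken mod 5.
Σ = (-120) + (-156) + (-2) + (21) + (-14) = -271
Area = |Σ|/2 = 135.5.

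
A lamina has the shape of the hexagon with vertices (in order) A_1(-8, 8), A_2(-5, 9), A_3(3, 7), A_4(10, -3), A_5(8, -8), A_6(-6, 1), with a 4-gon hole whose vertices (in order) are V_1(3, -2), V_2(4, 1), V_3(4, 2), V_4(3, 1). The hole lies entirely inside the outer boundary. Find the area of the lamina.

Outer boundary:
Apply Gauss's area formula: 2A = Σ (x_i·y_{i+1} − x_{i+1}·y_i), indices taken mod 6.
Σ = (-32) + (-62) + (-79) + (-56) + (-40) + (-40) = -309
Area = |Σ|/2 = 154.5.
Hole:
Apply Gauss's area formula: 2A = Σ (x_i·y_{i+1} − x_{i+1}·y_i), indices taken mod 4.
Cross-terms: 11, 4, -2, -9  ⇒  Σ = 4
Area = |Σ|/2 = 2.
Net area = 154.5 − 2 = 152.5.

152.5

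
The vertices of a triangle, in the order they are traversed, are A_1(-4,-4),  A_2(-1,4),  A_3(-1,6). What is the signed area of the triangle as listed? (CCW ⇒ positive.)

Σ = (-20) + (-2) + (28) = 6
Signed area = Σ/2 = 3 (positive ⇒ counter-clockwise traversal).

3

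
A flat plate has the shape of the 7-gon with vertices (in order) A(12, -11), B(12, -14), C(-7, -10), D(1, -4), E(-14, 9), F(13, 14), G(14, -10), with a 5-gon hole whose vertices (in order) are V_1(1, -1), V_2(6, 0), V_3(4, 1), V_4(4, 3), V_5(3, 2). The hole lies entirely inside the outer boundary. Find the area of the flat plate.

461

Outer boundary:
Apply the surveyor's formula: 2A = Σ (x_i·y_{i+1} − x_{i+1}·y_i), indices taken mod 7.
A→B: (12)(-14) − (12)(-11) = -36
B→C: (12)(-10) − (-7)(-14) = -218
C→D: (-7)(-4) − (1)(-10) = 38
D→E: (1)(9) − (-14)(-4) = -47
E→F: (-14)(14) − (13)(9) = -313
F→G: (13)(-10) − (14)(14) = -326
G→A: (14)(-11) − (12)(-10) = -34
Σ = -936
Area = |Σ|/2 = 468.
Hole:
Σ = (6) + (6) + (8) + (-1) + (-5) = 14
Area = |Σ|/2 = 7.
Net area = 468 − 7 = 461.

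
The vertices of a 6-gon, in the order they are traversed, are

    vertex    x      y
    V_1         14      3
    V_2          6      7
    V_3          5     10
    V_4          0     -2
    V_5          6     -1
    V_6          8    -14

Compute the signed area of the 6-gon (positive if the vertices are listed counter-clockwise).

125.5

Apply the shoelace formula: 2A = Σ (x_i·y_{i+1} − x_{i+1}·y_i), indices taken mod 6.
Cross-terms: 80, 25, -10, 12, -76, 220  ⇒  Σ = 251
Signed area = Σ/2 = 125.5 (positive ⇒ counter-clockwise traversal).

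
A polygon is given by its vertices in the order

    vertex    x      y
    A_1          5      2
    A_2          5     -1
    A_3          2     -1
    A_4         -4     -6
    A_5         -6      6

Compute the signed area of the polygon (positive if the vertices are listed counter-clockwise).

-68

Cross-terms: -15, -3, -16, -60, -42  ⇒  Σ = -136
Signed area = Σ/2 = -68 (negative ⇒ clockwise traversal).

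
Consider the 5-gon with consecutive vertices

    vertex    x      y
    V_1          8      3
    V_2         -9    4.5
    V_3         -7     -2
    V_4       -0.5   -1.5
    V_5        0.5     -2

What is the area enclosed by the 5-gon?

Σ = (63) + (49.5) + (9.5) + (1.75) + (17.5) = 141.25
Area = |Σ|/2 = 70.625.

70.625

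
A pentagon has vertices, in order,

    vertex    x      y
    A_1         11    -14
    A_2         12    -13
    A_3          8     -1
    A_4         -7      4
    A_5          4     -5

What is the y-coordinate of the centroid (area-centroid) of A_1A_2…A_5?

Apply the shoelace (surveyor's) formula. First the cross-terms c_i = x_i·y_{i+1} − x_{i+1}·y_i:
  25, 92, 25, 19, -1  ⇒  2A = 160, A = 80.
Then Σ (y_i + y_{i+1})·c_i = -1888, so ȳ = -1888 / (6·80) = -59/15.

-59/15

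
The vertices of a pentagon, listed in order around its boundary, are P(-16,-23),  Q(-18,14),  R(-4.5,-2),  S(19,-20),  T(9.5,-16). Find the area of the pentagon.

499.75

Apply the surveyor's formula: 2A = Σ (x_i·y_{i+1} − x_{i+1}·y_i), indices taken mod 5.
Cross-terms: -638, 99, 128, -114, -474.5  ⇒  Σ = -999.5
Area = |Σ|/2 = 499.75.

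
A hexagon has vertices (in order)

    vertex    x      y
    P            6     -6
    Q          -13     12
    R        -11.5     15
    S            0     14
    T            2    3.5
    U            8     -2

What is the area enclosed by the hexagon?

P→Q: (6)(12) − (-13)(-6) = -6
Q→R: (-13)(15) − (-11.5)(12) = -57
R→S: (-11.5)(14) − (0)(15) = -161
S→T: (0)(3.5) − (2)(14) = -28
T→U: (2)(-2) − (8)(3.5) = -32
U→P: (8)(-6) − (6)(-2) = -36
Σ = -320
Area = |Σ|/2 = 160.

160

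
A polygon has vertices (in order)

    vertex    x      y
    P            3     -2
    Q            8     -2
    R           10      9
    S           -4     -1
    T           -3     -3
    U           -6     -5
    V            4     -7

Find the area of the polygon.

Apply the surveyor's formula: 2A = Σ (x_i·y_{i+1} − x_{i+1}·y_i), indices taken mod 7.
P→Q: (3)(-2) − (8)(-2) = 10
Q→R: (8)(9) − (10)(-2) = 92
R→S: (10)(-1) − (-4)(9) = 26
S→T: (-4)(-3) − (-3)(-1) = 9
T→U: (-3)(-5) − (-6)(-3) = -3
U→V: (-6)(-7) − (4)(-5) = 62
V→P: (4)(-2) − (3)(-7) = 13
Σ = 209
Area = |Σ|/2 = 104.5.

104.5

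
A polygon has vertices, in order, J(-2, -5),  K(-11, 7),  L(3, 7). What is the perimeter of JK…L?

42

|JK| = √((-9)² + (12)²) = √225 = 15
|KL| = √((14)² + (0)²) = √196 = 14
|LJ| = √((-5)² + (-12)²) = √169 = 13
Perimeter = 15 + 14 + 13 = 42.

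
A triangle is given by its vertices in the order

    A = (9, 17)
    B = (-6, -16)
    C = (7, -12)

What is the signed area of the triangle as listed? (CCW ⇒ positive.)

184.5

Apply the shoelace (surveyor's) formula: 2A = Σ (x_i·y_{i+1} − x_{i+1}·y_i), indices taken mod 3.
A→B: (9)(-16) − (-6)(17) = -42
B→C: (-6)(-12) − (7)(-16) = 184
C→A: (7)(17) − (9)(-12) = 227
Σ = 369
Signed area = Σ/2 = 184.5 (positive ⇒ counter-clockwise traversal).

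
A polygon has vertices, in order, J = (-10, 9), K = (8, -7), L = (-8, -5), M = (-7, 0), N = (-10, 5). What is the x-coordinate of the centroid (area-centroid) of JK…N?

Apply the surveyor's formula. First the cross-terms c_i = x_i·y_{i+1} − x_{i+1}·y_i:
  -2, -96, -35, -35, -40  ⇒  2A = -208, A = -104.
Then Σ (x_i + x_{i+1})·c_i = 1924, so x̄ = 1924 / (6·(-104)) = -37/12.

-37/12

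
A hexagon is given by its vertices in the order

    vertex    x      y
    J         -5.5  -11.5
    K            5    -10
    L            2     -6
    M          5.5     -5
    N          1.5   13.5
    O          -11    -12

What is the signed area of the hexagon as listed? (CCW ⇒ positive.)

Σ = (112.5) + (-10) + (23) + (81.75) + (130.5) + (60.5) = 398.25
Signed area = Σ/2 = 199.125 (positive ⇒ counter-clockwise traversal).

199.125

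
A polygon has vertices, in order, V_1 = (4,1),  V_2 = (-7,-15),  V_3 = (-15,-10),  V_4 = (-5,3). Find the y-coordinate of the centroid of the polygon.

-5.43125

Apply the shoelace formula. First the cross-terms c_i = x_i·y_{i+1} − x_{i+1}·y_i:
  -53, -155, -95, -17  ⇒  2A = -320, A = -160.
Then Σ (y_i + y_{i+1})·c_i = 5214, so ȳ = 5214 / (6·(-160)) = -5.43125.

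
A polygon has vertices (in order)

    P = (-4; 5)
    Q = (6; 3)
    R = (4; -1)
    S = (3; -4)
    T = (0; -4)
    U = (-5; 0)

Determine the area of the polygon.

65

Apply the surveyor's formula: 2A = Σ (x_i·y_{i+1} − x_{i+1}·y_i), indices taken mod 6.
P→Q: (-4)(3) − (6)(5) = -42
Q→R: (6)(-1) − (4)(3) = -18
R→S: (4)(-4) − (3)(-1) = -13
S→T: (3)(-4) − (0)(-4) = -12
T→U: (0)(0) − (-5)(-4) = -20
U→P: (-5)(5) − (-4)(0) = -25
Σ = -130
Area = |Σ|/2 = 65.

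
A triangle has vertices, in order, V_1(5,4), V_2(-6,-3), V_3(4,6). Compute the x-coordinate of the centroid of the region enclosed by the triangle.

1

Apply the shoelace (surveyor's) formula. First the cross-terms c_i = x_i·y_{i+1} − x_{i+1}·y_i:
  9, -24, -14  ⇒  2A = -29, A = -14.5.
Then Σ (x_i + x_{i+1})·c_i = -87, so x̄ = -87 / (6·(-14.5)) = 1.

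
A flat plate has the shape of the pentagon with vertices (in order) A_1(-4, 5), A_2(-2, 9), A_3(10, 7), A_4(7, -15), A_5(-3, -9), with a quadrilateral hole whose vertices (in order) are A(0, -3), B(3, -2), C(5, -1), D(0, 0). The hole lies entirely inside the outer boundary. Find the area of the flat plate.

236

Outer boundary:
Apply the shoelace formula: 2A = Σ (x_i·y_{i+1} − x_{i+1}·y_i), indices taken mod 5.
Σ = (-26) + (-104) + (-199) + (-108) + (-51) = -488
Area = |Σ|/2 = 244.
Hole:
A→B: (0)(-2) − (3)(-3) = 9
B→C: (3)(-1) − (5)(-2) = 7
C→D: (5)(0) − (0)(-1) = 0
D→A: (0)(-3) − (0)(0) = 0
Σ = 16
Area = |Σ|/2 = 8.
Net area = 244 − 8 = 236.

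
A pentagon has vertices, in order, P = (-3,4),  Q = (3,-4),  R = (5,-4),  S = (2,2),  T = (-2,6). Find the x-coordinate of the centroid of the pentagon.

Apply the shoelace formula. First the cross-terms c_i = x_i·y_{i+1} − x_{i+1}·y_i:
  0, 8, 18, 16, 10  ⇒  2A = 52, A = 26.
Then Σ (x_i + x_{i+1})·c_i = 140, so x̄ = 140 / (6·26) = 35/39.

35/39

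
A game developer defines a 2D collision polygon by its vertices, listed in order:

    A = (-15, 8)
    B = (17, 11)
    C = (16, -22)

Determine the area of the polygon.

526.5

Σ = (-301) + (-550) + (-202) = -1053
Area = |Σ|/2 = 526.5.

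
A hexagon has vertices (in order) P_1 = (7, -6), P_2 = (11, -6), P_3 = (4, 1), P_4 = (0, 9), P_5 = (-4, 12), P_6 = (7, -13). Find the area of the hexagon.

74

Apply the shoelace formula: 2A = Σ (x_i·y_{i+1} − x_{i+1}·y_i), indices taken mod 6.
P_1→P_2: (7)(-6) − (11)(-6) = 24
P_2→P_3: (11)(1) − (4)(-6) = 35
P_3→P_4: (4)(9) − (0)(1) = 36
P_4→P_5: (0)(12) − (-4)(9) = 36
P_5→P_6: (-4)(-13) − (7)(12) = -32
P_6→P_1: (7)(-6) − (7)(-13) = 49
Σ = 148
Area = |Σ|/2 = 74.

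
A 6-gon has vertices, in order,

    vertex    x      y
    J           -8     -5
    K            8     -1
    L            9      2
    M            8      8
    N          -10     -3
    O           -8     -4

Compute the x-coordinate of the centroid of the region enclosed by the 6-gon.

Apply the shoelace formula. First the cross-terms c_i = x_i·y_{i+1} − x_{i+1}·y_i:
  48, 25, 56, 56, 16, 8  ⇒  2A = 209, A = 104.5.
Then Σ (x_i + x_{i+1})·c_i = 849, so x̄ = 849 / (6·104.5) = 283/209.

283/209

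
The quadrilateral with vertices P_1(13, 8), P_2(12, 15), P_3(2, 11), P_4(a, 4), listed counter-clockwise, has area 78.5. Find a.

0

The doubled signed area Σ (x_i y_{i+1} − x_{i+1} y_i) is linear in a.
With a=0 it equals 157; the coefficient of a is -3 (from the two edges through P_4).
So -3·a + 157 = 2·78.5 = 157 ⇒ a = 0.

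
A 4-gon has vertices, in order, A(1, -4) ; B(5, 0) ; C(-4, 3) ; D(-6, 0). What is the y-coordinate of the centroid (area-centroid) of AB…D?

-1/3

Apply the shoelace (surveyor's) formula. First the cross-terms c_i = x_i·y_{i+1} − x_{i+1}·y_i:
  20, 15, 18, 24  ⇒  2A = 77, A = 38.5.
Then Σ (y_i + y_{i+1})·c_i = -77, so ȳ = -77 / (6·38.5) = -1/3.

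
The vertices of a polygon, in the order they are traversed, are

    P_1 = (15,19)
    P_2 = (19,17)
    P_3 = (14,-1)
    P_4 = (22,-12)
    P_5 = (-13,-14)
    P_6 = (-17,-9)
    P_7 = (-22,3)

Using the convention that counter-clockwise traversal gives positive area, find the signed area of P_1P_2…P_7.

-903

Apply the surveyor's formula: 2A = Σ (x_i·y_{i+1} − x_{i+1}·y_i), indices taken mod 7.
Σ = (-106) + (-257) + (-146) + (-464) + (-121) + (-249) + (-463) = -1806
Signed area = Σ/2 = -903 (negative ⇒ clockwise traversal).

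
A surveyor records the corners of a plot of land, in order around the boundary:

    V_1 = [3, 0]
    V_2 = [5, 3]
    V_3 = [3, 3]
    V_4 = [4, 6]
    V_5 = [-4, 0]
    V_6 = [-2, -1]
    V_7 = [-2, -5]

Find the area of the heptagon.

36

Cross-terms: 9, 6, 6, 24, 4, 8, 15  ⇒  Σ = 72
Area = |Σ|/2 = 36.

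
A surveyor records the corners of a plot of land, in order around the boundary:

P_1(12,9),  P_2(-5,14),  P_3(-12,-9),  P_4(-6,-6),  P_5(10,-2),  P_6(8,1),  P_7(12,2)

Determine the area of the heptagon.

P_1→P_2: (12)(14) − (-5)(9) = 213
P_2→P_3: (-5)(-9) − (-12)(14) = 213
P_3→P_4: (-12)(-6) − (-6)(-9) = 18
P_4→P_5: (-6)(-2) − (10)(-6) = 72
P_5→P_6: (10)(1) − (8)(-2) = 26
P_6→P_7: (8)(2) − (12)(1) = 4
P_7→P_1: (12)(9) − (12)(2) = 84
Σ = 630
Area = |Σ|/2 = 315.

315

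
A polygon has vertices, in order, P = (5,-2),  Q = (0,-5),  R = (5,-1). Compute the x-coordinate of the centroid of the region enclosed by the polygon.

10/3

Apply Gauss's area formula. First the cross-terms c_i = x_i·y_{i+1} − x_{i+1}·y_i:
  -25, 25, -5  ⇒  2A = -5, A = -2.5.
Then Σ (x_i + x_{i+1})·c_i = -50, so x̄ = -50 / (6·(-2.5)) = 10/3.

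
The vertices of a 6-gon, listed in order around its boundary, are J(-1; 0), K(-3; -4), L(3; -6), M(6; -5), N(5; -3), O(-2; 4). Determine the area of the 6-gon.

Cross-terms: 4, 30, 21, 7, 14, 4  ⇒  Σ = 80
Area = |Σ|/2 = 40.

40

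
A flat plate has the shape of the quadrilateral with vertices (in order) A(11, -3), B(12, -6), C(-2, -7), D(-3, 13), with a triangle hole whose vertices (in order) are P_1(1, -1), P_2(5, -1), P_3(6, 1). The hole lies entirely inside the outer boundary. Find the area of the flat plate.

Outer boundary:
Σ = (-30) + (-96) + (-47) + (-134) = -307
Area = |Σ|/2 = 153.5.
Hole:
Apply the shoelace formula: 2A = Σ (x_i·y_{i+1} − x_{i+1}·y_i), indices taken mod 3.
Σ = (4) + (11) + (-7) = 8
Area = |Σ|/2 = 4.
Net area = 153.5 − 4 = 149.5.

149.5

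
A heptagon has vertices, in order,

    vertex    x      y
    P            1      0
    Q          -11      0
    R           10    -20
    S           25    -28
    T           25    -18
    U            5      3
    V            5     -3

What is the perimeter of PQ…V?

|PQ| = √((-12)² + (0)²) = √144 = 12
|QR| = √((21)² + (-20)²) = √841 = 29
|RS| = √((15)² + (-8)²) = √289 = 17
|ST| = √((0)² + (10)²) = √100 = 10
|TU| = √((-20)² + (21)²) = √841 = 29
|UV| = √((0)² + (-6)²) = √36 = 6
|VP| = √((-4)² + (3)²) = √25 = 5
Perimeter = 12 + 29 + 17 + 10 + 29 + 6 + 5 = 108.

108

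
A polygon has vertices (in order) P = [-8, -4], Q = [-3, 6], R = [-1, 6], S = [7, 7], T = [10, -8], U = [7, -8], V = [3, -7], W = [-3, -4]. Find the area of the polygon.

174.5

Apply the surveyor's formula: 2A = Σ (x_i·y_{i+1} − x_{i+1}·y_i), indices taken mod 8.
Cross-terms: -60, -12, -49, -126, -24, -25, -33, -20  ⇒  Σ = -349
Area = |Σ|/2 = 174.5.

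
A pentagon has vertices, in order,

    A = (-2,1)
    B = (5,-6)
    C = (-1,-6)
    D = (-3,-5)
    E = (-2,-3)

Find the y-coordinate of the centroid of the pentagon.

-188/51

Apply the shoelace (surveyor's) formula. First the cross-terms c_i = x_i·y_{i+1} − x_{i+1}·y_i:
  7, -36, -13, -1, -8  ⇒  2A = -51, A = -25.5.
Then Σ (y_i + y_{i+1})·c_i = 564, so ȳ = 564 / (6·(-25.5)) = -188/51.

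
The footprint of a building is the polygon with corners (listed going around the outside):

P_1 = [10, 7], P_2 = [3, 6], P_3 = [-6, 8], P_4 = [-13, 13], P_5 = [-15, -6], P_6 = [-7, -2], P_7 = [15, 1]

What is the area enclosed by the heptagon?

252

Apply Gauss's area formula: 2A = Σ (x_i·y_{i+1} − x_{i+1}·y_i), indices taken mod 7.
Σ = (39) + (60) + (26) + (273) + (-12) + (23) + (95) = 504
Area = |Σ|/2 = 252.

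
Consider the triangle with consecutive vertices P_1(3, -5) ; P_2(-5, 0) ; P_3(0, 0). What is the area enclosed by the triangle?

Apply the surveyor's formula: 2A = Σ (x_i·y_{i+1} − x_{i+1}·y_i), indices taken mod 3.
P_1→P_2: (3)(0) − (-5)(-5) = -25
P_2→P_3: (-5)(0) − (0)(0) = 0
P_3→P_1: (0)(-5) − (3)(0) = 0
Σ = -25
Area = |Σ|/2 = 12.5.

12.5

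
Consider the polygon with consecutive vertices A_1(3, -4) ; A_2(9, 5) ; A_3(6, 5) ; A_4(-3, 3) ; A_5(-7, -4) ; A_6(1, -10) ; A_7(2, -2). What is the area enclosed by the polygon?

Σ = (51) + (15) + (33) + (33) + (74) + (18) + (-2) = 222
Area = |Σ|/2 = 111.

111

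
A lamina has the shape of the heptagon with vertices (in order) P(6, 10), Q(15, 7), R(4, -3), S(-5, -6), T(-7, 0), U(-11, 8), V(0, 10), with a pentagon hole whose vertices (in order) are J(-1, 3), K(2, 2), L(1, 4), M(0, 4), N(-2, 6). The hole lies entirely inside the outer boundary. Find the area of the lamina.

239

Outer boundary:
Apply the surveyor's formula: 2A = Σ (x_i·y_{i+1} − x_{i+1}·y_i), indices taken mod 7.
P→Q: (6)(7) − (15)(10) = -108
Q→R: (15)(-3) − (4)(7) = -73
R→S: (4)(-6) − (-5)(-3) = -39
S→T: (-5)(0) − (-7)(-6) = -42
T→U: (-7)(8) − (-11)(0) = -56
U→V: (-11)(10) − (0)(8) = -110
V→P: (0)(10) − (6)(10) = -60
Σ = -488
Area = |Σ|/2 = 244.
Hole:
Σ = (-8) + (6) + (4) + (8) + (0) = 10
Area = |Σ|/2 = 5.
Net area = 244 − 5 = 239.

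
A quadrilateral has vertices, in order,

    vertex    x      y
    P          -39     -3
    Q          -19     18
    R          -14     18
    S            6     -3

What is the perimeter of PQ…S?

108

|PQ| = √((20)² + (21)²) = √841 = 29
|QR| = √((5)² + (0)²) = √25 = 5
|RS| = √((20)² + (-21)²) = √841 = 29
|SP| = √((-45)² + (0)²) = √2025 = 45
Perimeter = 29 + 5 + 29 + 45 = 108.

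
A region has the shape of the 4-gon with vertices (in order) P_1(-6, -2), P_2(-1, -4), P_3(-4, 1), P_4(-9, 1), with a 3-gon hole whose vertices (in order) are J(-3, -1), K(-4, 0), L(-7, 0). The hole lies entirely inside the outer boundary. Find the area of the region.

15.5

Outer boundary:
Apply the shoelace (surveyor's) formula: 2A = Σ (x_i·y_{i+1} − x_{i+1}·y_i), indices taken mod 4.
Σ = (22) + (-17) + (5) + (24) = 34
Area = |Σ|/2 = 17.
Hole:
Σ = (-4) + (0) + (7) = 3
Area = |Σ|/2 = 1.5.
Net area = 17 − 1.5 = 15.5.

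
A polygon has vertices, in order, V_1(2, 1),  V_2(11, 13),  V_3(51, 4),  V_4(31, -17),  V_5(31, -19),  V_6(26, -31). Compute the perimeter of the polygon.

140

|V_1V_2| = √((9)² + (12)²) = √225 = 15
|V_2V_3| = √((40)² + (-9)²) = √1681 = 41
|V_3V_4| = √((-20)² + (-21)²) = √841 = 29
|V_4V_5| = √((0)² + (-2)²) = √4 = 2
|V_5V_6| = √((-5)² + (-12)²) = √169 = 13
|V_6V_1| = √((-24)² + (32)²) = √1600 = 40
Perimeter = 15 + 41 + 29 + 2 + 13 + 40 = 140.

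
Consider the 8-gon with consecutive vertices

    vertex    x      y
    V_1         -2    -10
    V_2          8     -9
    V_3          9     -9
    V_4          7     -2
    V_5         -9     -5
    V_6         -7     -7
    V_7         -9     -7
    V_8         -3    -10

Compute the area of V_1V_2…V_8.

Cross-terms: 98, 9, 45, -53, 28, -14, 69, 10  ⇒  Σ = 192
Area = |Σ|/2 = 96.

96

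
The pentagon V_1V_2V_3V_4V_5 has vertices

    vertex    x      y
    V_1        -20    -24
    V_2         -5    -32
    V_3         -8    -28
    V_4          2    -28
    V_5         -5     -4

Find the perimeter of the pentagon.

82

|V_1V_2| = √((15)² + (-8)²) = √289 = 17
|V_2V_3| = √((-3)² + (4)²) = √25 = 5
|V_3V_4| = √((10)² + (0)²) = √100 = 10
|V_4V_5| = √((-7)² + (24)²) = √625 = 25
|V_5V_1| = √((-15)² + (-20)²) = √625 = 25
Perimeter = 17 + 5 + 10 + 25 + 25 = 82.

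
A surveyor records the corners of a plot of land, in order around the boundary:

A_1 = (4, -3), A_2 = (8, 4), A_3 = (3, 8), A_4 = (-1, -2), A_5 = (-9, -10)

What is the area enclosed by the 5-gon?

Σ = (40) + (52) + (2) + (-8) + (67) = 153
Area = |Σ|/2 = 76.5.

76.5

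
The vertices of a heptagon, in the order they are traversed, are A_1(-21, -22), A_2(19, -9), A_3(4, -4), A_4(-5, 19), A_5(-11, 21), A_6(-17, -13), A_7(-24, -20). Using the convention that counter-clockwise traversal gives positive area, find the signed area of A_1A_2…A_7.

Apply the shoelace formula: 2A = Σ (x_i·y_{i+1} − x_{i+1}·y_i), indices taken mod 7.
Σ = (607) + (-40) + (56) + (104) + (500) + (28) + (108) = 1363
Signed area = Σ/2 = 681.5 (positive ⇒ counter-clockwise traversal).

681.5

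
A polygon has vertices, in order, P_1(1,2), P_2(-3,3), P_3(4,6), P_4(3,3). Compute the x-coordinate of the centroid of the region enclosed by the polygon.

13/12

Apply the surveyor's formula. First the cross-terms c_i = x_i·y_{i+1} − x_{i+1}·y_i:
  9, -30, -6, 3  ⇒  2A = -24, A = -12.
Then Σ (x_i + x_{i+1})·c_i = -78, so x̄ = -78 / (6·(-12)) = 13/12.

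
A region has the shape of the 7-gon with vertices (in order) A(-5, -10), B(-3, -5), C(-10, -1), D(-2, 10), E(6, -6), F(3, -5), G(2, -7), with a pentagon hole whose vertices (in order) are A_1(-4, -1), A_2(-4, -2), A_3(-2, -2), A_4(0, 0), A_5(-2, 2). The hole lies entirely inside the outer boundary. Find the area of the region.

131

Outer boundary:
Apply Gauss's area formula: 2A = Σ (x_i·y_{i+1} − x_{i+1}·y_i), indices taken mod 7.
Σ = (-5) + (-47) + (-102) + (-48) + (-12) + (-11) + (-55) = -280
Area = |Σ|/2 = 140.
Hole:
Σ = (4) + (4) + (0) + (0) + (10) = 18
Area = |Σ|/2 = 9.
Net area = 140 − 9 = 131.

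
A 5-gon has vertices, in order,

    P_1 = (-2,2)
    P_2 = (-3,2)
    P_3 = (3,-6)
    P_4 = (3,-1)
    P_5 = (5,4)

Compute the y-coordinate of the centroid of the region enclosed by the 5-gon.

7/96

Apply the surveyor's formula. First the cross-terms c_i = x_i·y_{i+1} − x_{i+1}·y_i:
  2, 12, 15, 17, 18  ⇒  2A = 64, A = 32.
Then Σ (y_i + y_{i+1})·c_i = 14, so ȳ = 14 / (6·32) = 7/96.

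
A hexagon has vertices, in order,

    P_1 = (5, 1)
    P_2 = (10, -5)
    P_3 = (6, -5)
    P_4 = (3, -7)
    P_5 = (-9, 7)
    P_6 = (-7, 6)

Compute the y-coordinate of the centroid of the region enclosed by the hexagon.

Apply the surveyor's formula. First the cross-terms c_i = x_i·y_{i+1} − x_{i+1}·y_i:
  -35, -20, -27, -42, -5, -37  ⇒  2A = -166, A = -83.
Then Σ (y_i + y_{i+1})·c_i = 340, so ȳ = 340 / (6·(-83)) = -170/249.

-170/249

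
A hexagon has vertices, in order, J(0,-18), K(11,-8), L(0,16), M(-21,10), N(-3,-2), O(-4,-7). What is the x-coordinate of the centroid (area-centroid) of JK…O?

-33/17

Apply the shoelace (surveyor's) formula. First the cross-terms c_i = x_i·y_{i+1} − x_{i+1}·y_i:
  198, 176, 336, 72, 13, 72  ⇒  2A = 867, A = 433.5.
Then Σ (x_i + x_{i+1})·c_i = -5049, so x̄ = -5049 / (6·433.5) = -33/17.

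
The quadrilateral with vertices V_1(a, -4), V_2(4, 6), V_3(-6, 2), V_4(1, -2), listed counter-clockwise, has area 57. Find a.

Write out the shoelace sum; only the two edges meeting at V_1 involve a:
2·Area = [(1·(-4) − a·(-2)) + (a·6 − 4·(-4))] + 54
       = 8·a + 66 = 114
⇒ a = 6.

6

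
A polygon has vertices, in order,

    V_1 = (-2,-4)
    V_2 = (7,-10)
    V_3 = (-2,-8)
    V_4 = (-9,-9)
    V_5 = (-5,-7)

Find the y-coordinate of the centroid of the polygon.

-210/29

Apply the shoelace (surveyor's) formula. First the cross-terms c_i = x_i·y_{i+1} − x_{i+1}·y_i:
  48, -76, -54, 18, 6  ⇒  2A = -58, A = -29.
Then Σ (y_i + y_{i+1})·c_i = 1260, so ȳ = 1260 / (6·(-29)) = -210/29.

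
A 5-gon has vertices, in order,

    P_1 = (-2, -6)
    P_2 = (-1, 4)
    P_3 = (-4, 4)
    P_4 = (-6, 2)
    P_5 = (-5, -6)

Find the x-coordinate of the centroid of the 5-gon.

-45/13

Apply the surveyor's formula. First the cross-terms c_i = x_i·y_{i+1} − x_{i+1}·y_i:
  -14, 12, 16, 46, 18  ⇒  2A = 78, A = 39.
Then Σ (x_i + x_{i+1})·c_i = -810, so x̄ = -810 / (6·39) = -45/13.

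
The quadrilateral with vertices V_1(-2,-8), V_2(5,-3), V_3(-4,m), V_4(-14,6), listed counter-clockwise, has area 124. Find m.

6

The doubled signed area Σ (x_i y_{i+1} − x_{i+1} y_i) is linear in m.
With m=0 it equals 134; the coefficient of m is 19 (from the two edges through V_3).
So 19·m + 134 = 2·124 = 248 ⇒ m = 6.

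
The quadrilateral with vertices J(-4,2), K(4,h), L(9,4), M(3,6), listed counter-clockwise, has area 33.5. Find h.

1

The doubled signed area Σ (x_i y_{i+1} − x_{i+1} y_i) is linear in h.
With h=0 it equals 80; the coefficient of h is -13 (from the two edges through K).
So -13·h + 80 = 2·33.5 = 67 ⇒ h = 1.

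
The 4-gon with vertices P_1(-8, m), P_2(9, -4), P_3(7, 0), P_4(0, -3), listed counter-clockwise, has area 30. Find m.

-5

The doubled signed area Σ (x_i y_{i+1} − x_{i+1} y_i) is linear in m.
With m=0 it equals 15; the coefficient of m is -9 (from the two edges through P_1).
So -9·m + 15 = 2·30 = 60 ⇒ m = -5.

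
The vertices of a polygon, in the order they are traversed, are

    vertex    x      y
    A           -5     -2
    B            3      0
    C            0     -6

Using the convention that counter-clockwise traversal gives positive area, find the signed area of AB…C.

-21

Σ = (6) + (-18) + (-30) = -42
Signed area = Σ/2 = -21 (negative ⇒ clockwise traversal).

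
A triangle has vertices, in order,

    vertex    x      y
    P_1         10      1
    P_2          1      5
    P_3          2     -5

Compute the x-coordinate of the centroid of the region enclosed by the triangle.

Apply Gauss's area formula. First the cross-terms c_i = x_i·y_{i+1} − x_{i+1}·y_i:
  49, -15, 52  ⇒  2A = 86, A = 43.
Then Σ (x_i + x_{i+1})·c_i = 1118, so x̄ = 1118 / (6·43) = 13/3.

13/3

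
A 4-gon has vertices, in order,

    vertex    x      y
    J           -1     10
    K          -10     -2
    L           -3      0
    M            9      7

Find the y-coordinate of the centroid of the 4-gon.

1165/258

Apply the shoelace (surveyor's) formula. First the cross-terms c_i = x_i·y_{i+1} − x_{i+1}·y_i:
  102, -6, -21, 97  ⇒  2A = 172, A = 86.
Then Σ (y_i + y_{i+1})·c_i = 2330, so ȳ = 2330 / (6·86) = 1165/258.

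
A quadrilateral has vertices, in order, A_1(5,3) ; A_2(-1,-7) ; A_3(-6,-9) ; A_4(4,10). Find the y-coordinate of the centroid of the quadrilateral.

-46/127

Apply the surveyor's formula. First the cross-terms c_i = x_i·y_{i+1} − x_{i+1}·y_i:
  -32, -33, -24, -38  ⇒  2A = -127, A = -63.5.
Then Σ (y_i + y_{i+1})·c_i = 138, so ȳ = 138 / (6·(-63.5)) = -46/127.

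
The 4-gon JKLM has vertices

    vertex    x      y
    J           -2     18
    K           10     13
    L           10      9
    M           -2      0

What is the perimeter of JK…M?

|JK| = √((12)² + (-5)²) = √169 = 13
|KL| = √((0)² + (-4)²) = √16 = 4
|LM| = √((-12)² + (-9)²) = √225 = 15
|MJ| = √((0)² + (18)²) = √324 = 18
Perimeter = 13 + 4 + 15 + 18 = 50.

50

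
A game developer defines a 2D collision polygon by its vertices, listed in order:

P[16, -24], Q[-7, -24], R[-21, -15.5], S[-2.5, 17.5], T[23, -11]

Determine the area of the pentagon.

1052.375

Apply the shoelace (surveyor's) formula: 2A = Σ (x_i·y_{i+1} − x_{i+1}·y_i), indices taken mod 5.
Σ = (-552) + (-395.5) + (-406.25) + (-375) + (-376) = -2104.75
Area = |Σ|/2 = 1052.375.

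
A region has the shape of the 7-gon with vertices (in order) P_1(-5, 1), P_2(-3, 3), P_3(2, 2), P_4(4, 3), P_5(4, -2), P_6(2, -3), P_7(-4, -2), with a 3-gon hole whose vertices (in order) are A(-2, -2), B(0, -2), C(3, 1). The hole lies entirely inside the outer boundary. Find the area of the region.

39

Outer boundary:
Apply the shoelace formula: 2A = Σ (x_i·y_{i+1} − x_{i+1}·y_i), indices taken mod 7.
Cross-terms: -12, -12, -2, -20, -8, -16, -14  ⇒  Σ = -84
Area = |Σ|/2 = 42.
Hole:
Apply the shoelace (surveyor's) formula: 2A = Σ (x_i·y_{i+1} − x_{i+1}·y_i), indices taken mod 3.
A→B: (-2)(-2) − (0)(-2) = 4
B→C: (0)(1) − (3)(-2) = 6
C→A: (3)(-2) − (-2)(1) = -4
Σ = 6
Area = |Σ|/2 = 3.
Net area = 42 − 3 = 39.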